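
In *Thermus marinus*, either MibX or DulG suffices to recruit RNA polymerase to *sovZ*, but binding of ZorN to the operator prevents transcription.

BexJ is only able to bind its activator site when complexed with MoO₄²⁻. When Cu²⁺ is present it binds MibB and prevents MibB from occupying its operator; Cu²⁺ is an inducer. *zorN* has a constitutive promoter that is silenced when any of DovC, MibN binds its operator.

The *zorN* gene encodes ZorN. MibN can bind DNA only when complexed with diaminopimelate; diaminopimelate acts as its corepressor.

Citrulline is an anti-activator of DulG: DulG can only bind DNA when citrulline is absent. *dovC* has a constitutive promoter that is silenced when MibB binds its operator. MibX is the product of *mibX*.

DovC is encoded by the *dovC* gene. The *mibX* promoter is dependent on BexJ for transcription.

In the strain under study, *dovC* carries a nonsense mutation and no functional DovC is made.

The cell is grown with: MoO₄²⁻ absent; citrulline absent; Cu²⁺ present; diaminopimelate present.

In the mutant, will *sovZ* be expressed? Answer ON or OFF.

MoO₄²⁻ is absent, so BexJ is inactive.
Required activator BexJ is absent, so *mibX* is not transcribed.
So MibX is not produced.
Citrulline is absent, so DulG is active.
DovC is non-functional in this strain, so it has no effect.
Diaminopimelate is present, so MibN is active.
With repressor MibN bound, *zorN* is not transcribed.
So ZorN is not produced.
Activator DulG is present, so *sovZ* is transcribed.

ON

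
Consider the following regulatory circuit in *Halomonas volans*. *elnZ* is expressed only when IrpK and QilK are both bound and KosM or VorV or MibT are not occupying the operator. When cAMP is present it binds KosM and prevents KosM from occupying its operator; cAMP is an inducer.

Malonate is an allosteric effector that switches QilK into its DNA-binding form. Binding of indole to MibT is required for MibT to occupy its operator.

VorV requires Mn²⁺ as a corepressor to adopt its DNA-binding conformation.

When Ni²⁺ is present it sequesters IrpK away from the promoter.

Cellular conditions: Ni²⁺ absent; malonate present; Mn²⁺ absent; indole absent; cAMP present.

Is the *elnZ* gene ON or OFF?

ON

cAMP is present, so KosM is inactive.
Ni²⁺ is absent, so IrpK is active.
Mn²⁺ is absent, so VorV is inactive.
Malonate is present, so QilK is active.
Indole is absent, so MibT is inactive.
No repressor is bound and IrpK and QilK are active, so *elnZ* is transcribed.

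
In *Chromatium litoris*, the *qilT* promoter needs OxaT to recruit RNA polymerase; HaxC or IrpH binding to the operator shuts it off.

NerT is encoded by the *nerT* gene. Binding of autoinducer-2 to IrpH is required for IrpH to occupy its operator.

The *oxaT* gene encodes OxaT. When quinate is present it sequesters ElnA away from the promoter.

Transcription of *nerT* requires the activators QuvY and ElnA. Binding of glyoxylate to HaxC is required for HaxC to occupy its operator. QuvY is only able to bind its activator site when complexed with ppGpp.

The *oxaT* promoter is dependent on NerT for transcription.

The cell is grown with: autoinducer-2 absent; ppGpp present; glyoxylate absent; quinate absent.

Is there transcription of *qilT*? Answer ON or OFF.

ppGpp is present, so QuvY is active.
Quinate is absent, so ElnA is active.
No repressor is bound and QuvY and ElnA are active, so *nerT* is transcribed.
So NerT is produced and active.
No repressor is bound and NerT is active, so *oxaT* is transcribed.
So OxaT is produced and active.
Glyoxylate is absent, so HaxC is inactive.
Autoinducer-2 is absent, so IrpH is inactive.
No repressor is bound and OxaT is active, so *qilT* is transcribed.

ON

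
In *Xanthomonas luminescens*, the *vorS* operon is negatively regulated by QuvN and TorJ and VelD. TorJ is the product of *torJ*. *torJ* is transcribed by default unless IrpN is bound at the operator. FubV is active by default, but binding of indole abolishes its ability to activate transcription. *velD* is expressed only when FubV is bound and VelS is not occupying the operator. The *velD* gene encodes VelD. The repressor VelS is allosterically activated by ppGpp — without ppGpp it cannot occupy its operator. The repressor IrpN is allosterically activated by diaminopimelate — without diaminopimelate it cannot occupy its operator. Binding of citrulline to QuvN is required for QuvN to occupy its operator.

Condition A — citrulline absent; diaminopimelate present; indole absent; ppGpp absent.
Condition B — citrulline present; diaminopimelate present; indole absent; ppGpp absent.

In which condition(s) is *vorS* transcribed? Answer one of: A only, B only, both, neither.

neither

Condition A:
Citrulline is absent, so QuvN is inactive.
Diaminopimelate is present, so IrpN is active.
With repressor IrpN bound, *torJ* is not transcribed.
So TorJ is not produced.
Indole is absent, so FubV is active.
ppGpp is absent, so VelS is inactive.
No repressor is bound and FubV is active, so *velD* is transcribed.
So VelD is produced and active.
With repressor VelD bound, *vorS* is not transcribed.
→ *vorS* is OFF in A.
Condition B:
Citrulline is present, so QuvN is active.
Diaminopimelate is present, so IrpN is active.
With repressor IrpN bound, *torJ* is not transcribed.
So TorJ is not produced.
Indole is absent, so FubV is active.
ppGpp is absent, so VelS is inactive.
No repressor is bound and FubV is active, so *velD* is transcribed.
So VelD is produced and active.
With repressor QuvN bound, *vorS* is not transcribed.
→ *vorS* is OFF in B.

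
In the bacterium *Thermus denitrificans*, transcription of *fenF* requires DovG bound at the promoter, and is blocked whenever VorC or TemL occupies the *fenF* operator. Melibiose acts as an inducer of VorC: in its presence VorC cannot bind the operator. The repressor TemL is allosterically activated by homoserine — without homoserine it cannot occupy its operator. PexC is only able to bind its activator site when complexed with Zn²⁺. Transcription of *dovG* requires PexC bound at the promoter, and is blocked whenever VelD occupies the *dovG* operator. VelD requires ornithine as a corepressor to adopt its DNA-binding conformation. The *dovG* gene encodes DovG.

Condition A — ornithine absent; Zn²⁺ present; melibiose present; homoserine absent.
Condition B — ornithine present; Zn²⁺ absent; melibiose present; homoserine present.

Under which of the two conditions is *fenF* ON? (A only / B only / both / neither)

Condition A:
Ornithine is absent, so VelD is inactive.
Zn²⁺ is present, so PexC is active.
No repressor is bound and PexC is active, so *dovG* is transcribed.
So DovG is produced and active.
Melibiose is present, so VorC is inactive.
Homoserine is absent, so TemL is inactive.
No repressor is bound and DovG is active, so *fenF* is transcribed.
→ *fenF* is ON in A.
Condition B:
Ornithine is present, so VelD is active.
Zn²⁺ is absent, so PexC is inactive.
With repressor VelD bound, *dovG* is not transcribed.
So DovG is not produced.
Melibiose is present, so VorC is inactive.
Homoserine is present, so TemL is active.
With repressor TemL bound, *fenF* is not transcribed.
→ *fenF* is OFF in B.

A only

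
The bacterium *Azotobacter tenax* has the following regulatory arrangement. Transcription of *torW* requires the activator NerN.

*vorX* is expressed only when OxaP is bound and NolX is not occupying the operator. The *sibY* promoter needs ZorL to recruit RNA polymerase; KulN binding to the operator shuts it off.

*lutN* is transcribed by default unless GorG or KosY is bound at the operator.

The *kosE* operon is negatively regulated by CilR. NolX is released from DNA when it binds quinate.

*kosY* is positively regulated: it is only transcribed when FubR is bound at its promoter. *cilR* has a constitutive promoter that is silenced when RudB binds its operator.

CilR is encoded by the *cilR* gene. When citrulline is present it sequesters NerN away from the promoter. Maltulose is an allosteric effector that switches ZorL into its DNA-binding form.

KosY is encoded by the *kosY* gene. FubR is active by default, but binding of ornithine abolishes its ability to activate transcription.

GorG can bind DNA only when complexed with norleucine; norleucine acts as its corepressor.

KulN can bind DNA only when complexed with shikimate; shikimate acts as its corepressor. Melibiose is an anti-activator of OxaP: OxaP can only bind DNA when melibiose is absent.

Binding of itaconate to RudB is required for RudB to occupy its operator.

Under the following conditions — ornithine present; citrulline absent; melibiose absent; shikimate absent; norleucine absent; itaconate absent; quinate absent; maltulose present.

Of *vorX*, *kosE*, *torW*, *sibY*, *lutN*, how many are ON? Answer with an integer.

3

Quinate is absent, so NolX is active.
Melibiose is absent, so OxaP is active.
With repressor NolX bound, *vorX* is not transcribed.
→ *vorX* is OFF.
Itaconate is absent, so RudB is inactive.
With no repressor bound, *cilR* is transcribed.
So CilR is produced and active.
With repressor CilR bound, *kosE* is not transcribed.
→ *kosE* is OFF.
Citrulline is absent, so NerN is active.
No repressor is bound and NerN is active, so *torW* is transcribed.
→ *torW* is ON.
Shikimate is absent, so KulN is inactive.
Maltulose is present, so ZorL is active.
No repressor is bound and ZorL is active, so *sibY* is transcribed.
→ *sibY* is ON.
Norleucine is absent, so GorG is inactive.
Ornithine is present, so FubR is inactive.
Required activator FubR is absent, so *kosY* is not transcribed.
So KosY is not produced.
With no repressor bound, *lutN* is transcribed.
→ *lutN* is ON.
3 of the 5 genes are transcribed.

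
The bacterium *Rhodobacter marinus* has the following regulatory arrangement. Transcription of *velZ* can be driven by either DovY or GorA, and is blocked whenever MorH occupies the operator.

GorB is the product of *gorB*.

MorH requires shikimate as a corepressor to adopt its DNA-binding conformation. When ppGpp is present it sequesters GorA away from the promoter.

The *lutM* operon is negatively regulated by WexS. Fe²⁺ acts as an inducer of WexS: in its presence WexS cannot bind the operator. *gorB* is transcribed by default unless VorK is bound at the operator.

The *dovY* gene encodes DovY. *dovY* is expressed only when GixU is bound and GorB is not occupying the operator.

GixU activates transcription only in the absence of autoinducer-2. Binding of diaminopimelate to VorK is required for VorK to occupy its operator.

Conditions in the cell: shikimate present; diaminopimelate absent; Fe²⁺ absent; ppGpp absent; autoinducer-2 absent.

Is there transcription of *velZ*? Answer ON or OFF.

OFF

Diaminopimelate is absent, so VorK is inactive.
With no repressor bound, *gorB* is transcribed.
So GorB is produced and active.
Autoinducer-2 is absent, so GixU is active.
With repressor GorB bound, *dovY* is not transcribed.
So DovY is not produced.
ppGpp is absent, so GorA is active.
Shikimate is present, so MorH is active.
With repressor MorH bound, *velZ* is not transcribed.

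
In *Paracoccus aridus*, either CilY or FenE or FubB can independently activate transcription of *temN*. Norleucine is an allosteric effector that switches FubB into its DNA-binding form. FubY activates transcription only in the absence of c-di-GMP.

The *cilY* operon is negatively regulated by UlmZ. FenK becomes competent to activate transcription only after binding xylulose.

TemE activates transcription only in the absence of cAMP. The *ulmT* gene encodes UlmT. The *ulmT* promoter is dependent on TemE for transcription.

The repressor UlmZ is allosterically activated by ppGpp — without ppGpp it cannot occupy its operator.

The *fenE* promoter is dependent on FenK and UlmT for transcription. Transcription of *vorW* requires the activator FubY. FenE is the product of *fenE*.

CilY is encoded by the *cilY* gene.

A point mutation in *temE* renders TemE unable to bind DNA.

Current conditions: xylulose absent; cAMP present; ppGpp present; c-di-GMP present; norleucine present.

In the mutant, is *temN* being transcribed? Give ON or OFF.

ON

ppGpp is present, so UlmZ is active.
With repressor UlmZ bound, *cilY* is not transcribed.
So CilY is not produced.
Xylulose is absent, so FenK is inactive.
TemE is non-functional in this strain, so it has no effect.
Required activator TemE is absent, so *ulmT* is not transcribed.
So UlmT is not produced.
Required activator FenK is absent, so *fenE* is not transcribed.
So FenE is not produced.
Norleucine is present, so FubB is active.
Activator FubB is present, so *temN* is transcribed.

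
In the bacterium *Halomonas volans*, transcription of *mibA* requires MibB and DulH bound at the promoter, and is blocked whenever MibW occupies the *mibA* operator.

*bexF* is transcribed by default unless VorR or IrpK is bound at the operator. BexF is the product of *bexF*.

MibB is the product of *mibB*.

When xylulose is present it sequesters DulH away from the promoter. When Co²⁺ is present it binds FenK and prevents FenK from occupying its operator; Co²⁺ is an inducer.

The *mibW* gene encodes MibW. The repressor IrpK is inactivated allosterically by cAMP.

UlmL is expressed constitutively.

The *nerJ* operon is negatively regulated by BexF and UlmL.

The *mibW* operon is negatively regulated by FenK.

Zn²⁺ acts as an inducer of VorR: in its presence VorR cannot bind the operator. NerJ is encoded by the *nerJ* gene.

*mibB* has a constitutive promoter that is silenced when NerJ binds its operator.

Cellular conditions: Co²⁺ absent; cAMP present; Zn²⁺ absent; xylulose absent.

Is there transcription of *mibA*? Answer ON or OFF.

ON

Co²⁺ is absent, so FenK is active.
With repressor FenK bound, *mibW* is not transcribed.
So MibW is not produced.
Zn²⁺ is absent, so VorR is active.
cAMP is present, so IrpK is inactive.
With repressor VorR bound, *bexF* is not transcribed.
So BexF is not produced.
UlmL is produced constitutively and is active.
With repressor UlmL bound, *nerJ* is not transcribed.
So NerJ is not produced.
With no repressor bound, *mibB* is transcribed.
So MibB is produced and active.
Xylulose is absent, so DulH is active.
No repressor is bound and MibB and DulH are active, so *mibA* is transcribed.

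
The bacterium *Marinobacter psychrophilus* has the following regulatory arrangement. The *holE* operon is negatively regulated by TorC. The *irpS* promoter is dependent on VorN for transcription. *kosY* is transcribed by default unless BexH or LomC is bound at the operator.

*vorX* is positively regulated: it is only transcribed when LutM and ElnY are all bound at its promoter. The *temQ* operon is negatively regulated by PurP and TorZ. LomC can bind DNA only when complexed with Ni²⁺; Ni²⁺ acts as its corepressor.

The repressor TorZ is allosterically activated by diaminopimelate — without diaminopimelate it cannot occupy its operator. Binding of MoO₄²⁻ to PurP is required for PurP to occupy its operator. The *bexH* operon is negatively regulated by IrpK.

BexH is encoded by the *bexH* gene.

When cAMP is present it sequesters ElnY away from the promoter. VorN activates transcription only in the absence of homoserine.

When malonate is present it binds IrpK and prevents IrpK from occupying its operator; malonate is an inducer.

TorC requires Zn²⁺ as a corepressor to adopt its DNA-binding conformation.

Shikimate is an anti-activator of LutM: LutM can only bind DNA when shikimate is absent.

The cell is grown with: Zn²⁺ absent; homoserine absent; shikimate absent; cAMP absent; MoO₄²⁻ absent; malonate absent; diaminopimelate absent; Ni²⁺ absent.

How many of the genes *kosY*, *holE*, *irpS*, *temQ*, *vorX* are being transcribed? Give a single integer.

5

Malonate is absent, so IrpK is active.
With repressor IrpK bound, *bexH* is not transcribed.
So BexH is not produced.
Ni²⁺ is absent, so LomC is inactive.
With no repressor bound, *kosY* is transcribed.
→ *kosY* is ON.
Zn²⁺ is absent, so TorC is inactive.
With no repressor bound, *holE* is transcribed.
→ *holE* is ON.
Homoserine is absent, so VorN is active.
No repressor is bound and VorN is active, so *irpS* is transcribed.
→ *irpS* is ON.
MoO₄²⁻ is absent, so PurP is inactive.
Diaminopimelate is absent, so TorZ is inactive.
With no repressor bound, *temQ* is transcribed.
→ *temQ* is ON.
Shikimate is absent, so LutM is active.
cAMP is absent, so ElnY is active.
No repressor is bound and LutM and ElnY are active, so *vorX* is transcribed.
→ *vorX* is ON.
5 of the 5 genes are transcribed.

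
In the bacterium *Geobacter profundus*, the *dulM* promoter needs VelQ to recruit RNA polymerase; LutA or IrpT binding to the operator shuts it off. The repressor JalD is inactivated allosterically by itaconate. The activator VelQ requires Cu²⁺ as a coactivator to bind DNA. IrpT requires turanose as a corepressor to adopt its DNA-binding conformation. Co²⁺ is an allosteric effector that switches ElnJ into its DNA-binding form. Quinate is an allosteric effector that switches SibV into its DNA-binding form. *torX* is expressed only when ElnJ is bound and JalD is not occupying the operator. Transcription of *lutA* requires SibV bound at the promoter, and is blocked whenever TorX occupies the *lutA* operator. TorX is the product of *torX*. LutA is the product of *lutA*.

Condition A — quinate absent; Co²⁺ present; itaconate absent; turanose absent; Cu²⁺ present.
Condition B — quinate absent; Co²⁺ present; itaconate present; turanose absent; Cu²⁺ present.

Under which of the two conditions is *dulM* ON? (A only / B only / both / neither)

Condition A:
Quinate is absent, so SibV is inactive.
Co²⁺ is present, so ElnJ is active.
Itaconate is absent, so JalD is active.
With repressor JalD bound, *torX* is not transcribed.
So TorX is not produced.
Required activator SibV is absent, so *lutA* is not transcribed.
So LutA is not produced.
Turanose is absent, so IrpT is inactive.
Cu²⁺ is present, so VelQ is active.
No repressor is bound and VelQ is active, so *dulM* is transcribed.
→ *dulM* is ON in A.
Condition B:
Quinate is absent, so SibV is inactive.
Co²⁺ is present, so ElnJ is active.
Itaconate is present, so JalD is inactive.
No repressor is bound and ElnJ is active, so *torX* is transcribed.
So TorX is produced and active.
With repressor TorX bound, *lutA* is not transcribed.
So LutA is not produced.
Turanose is absent, so IrpT is inactive.
Cu²⁺ is present, so VelQ is active.
No repressor is bound and VelQ is active, so *dulM* is transcribed.
→ *dulM* is ON in B.

both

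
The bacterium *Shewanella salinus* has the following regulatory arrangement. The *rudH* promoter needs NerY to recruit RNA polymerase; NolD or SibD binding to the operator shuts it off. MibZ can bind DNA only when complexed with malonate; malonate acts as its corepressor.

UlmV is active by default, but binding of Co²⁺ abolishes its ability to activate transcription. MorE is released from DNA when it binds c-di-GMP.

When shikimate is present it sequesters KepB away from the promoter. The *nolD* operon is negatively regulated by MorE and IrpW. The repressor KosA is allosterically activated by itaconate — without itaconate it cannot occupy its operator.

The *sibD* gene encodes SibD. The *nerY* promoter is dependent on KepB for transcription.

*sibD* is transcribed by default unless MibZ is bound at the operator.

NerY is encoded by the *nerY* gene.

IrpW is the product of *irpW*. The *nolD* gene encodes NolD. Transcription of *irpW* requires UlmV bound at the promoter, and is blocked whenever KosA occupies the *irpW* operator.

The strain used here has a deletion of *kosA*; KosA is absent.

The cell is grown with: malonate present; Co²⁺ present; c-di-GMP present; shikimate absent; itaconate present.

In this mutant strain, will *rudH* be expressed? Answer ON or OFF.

c-di-GMP is present, so MorE is inactive.
Co²⁺ is present, so UlmV is inactive.
KosA is non-functional in this strain, so it has no effect.
Required activator UlmV is absent, so *irpW* is not transcribed.
So IrpW is not produced.
With no repressor bound, *nolD* is transcribed.
So NolD is produced and active.
Shikimate is absent, so KepB is active.
No repressor is bound and KepB is active, so *nerY* is transcribed.
So NerY is produced and active.
Malonate is present, so MibZ is active.
With repressor MibZ bound, *sibD* is not transcribed.
So SibD is not produced.
With repressor NolD bound, *rudH* is not transcribed.

OFF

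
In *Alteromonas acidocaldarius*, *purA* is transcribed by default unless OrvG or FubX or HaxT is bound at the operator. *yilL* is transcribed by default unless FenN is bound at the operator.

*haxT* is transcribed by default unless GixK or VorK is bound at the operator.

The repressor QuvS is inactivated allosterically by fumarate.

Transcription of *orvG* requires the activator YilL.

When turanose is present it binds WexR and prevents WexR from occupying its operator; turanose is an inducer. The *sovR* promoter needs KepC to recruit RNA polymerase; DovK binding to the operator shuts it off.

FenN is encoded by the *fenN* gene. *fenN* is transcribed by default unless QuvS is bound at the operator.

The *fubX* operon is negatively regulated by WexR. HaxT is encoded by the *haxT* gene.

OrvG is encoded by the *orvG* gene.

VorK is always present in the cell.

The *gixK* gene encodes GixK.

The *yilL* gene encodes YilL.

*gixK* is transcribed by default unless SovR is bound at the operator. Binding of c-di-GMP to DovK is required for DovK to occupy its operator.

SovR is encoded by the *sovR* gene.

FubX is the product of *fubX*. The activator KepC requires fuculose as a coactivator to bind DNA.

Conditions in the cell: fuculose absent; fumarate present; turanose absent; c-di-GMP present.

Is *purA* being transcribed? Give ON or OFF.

ON

Fumarate is present, so QuvS is inactive.
With no repressor bound, *fenN* is transcribed.
So FenN is produced and active.
With repressor FenN bound, *yilL* is not transcribed.
So YilL is not produced.
Required activator YilL is absent, so *orvG* is not transcribed.
So OrvG is not produced.
Turanose is absent, so WexR is active.
With repressor WexR bound, *fubX* is not transcribed.
So FubX is not produced.
c-di-GMP is present, so DovK is active.
Fuculose is absent, so KepC is inactive.
With repressor DovK bound, *sovR* is not transcribed.
So SovR is not produced.
With no repressor bound, *gixK* is transcribed.
So GixK is produced and active.
VorK is produced constitutively and is active.
With repressor GixK bound, *haxT* is not transcribed.
So HaxT is not produced.
With no repressor bound, *purA* is transcribed.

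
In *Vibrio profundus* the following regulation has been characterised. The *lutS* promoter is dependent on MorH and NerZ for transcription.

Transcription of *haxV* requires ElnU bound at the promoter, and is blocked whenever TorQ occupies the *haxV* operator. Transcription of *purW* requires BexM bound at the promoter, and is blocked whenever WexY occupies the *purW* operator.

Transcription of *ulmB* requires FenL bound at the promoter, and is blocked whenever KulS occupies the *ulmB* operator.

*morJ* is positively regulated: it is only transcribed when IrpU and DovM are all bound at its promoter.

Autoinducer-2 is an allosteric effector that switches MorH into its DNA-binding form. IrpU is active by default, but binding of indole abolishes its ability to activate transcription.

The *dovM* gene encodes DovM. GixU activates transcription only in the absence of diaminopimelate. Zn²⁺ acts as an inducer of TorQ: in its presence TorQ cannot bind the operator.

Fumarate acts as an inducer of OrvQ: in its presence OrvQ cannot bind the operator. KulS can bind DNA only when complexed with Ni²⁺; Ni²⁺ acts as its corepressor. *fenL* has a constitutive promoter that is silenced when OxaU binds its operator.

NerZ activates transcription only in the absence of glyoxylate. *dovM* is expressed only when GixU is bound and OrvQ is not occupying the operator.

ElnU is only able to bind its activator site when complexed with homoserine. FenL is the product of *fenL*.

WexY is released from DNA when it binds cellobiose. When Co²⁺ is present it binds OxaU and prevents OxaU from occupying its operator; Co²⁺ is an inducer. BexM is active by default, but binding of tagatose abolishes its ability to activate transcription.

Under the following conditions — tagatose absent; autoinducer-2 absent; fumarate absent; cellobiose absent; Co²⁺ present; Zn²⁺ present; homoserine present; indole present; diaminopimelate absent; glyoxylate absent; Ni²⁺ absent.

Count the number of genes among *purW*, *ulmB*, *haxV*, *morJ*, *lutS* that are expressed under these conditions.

2

Cellobiose is absent, so WexY is active.
Tagatose is absent, so BexM is active.
With repressor WexY bound, *purW* is not transcribed.
→ *purW* is OFF.
Ni²⁺ is absent, so KulS is inactive.
Co²⁺ is present, so OxaU is inactive.
With no repressor bound, *fenL* is transcribed.
So FenL is produced and active.
No repressor is bound and FenL is active, so *ulmB* is transcribed.
→ *ulmB* is ON.
Zn²⁺ is present, so TorQ is inactive.
Homoserine is present, so ElnU is active.
No repressor is bound and ElnU is active, so *haxV* is transcribed.
→ *haxV* is ON.
Indole is present, so IrpU is inactive.
Fumarate is absent, so OrvQ is active.
Diaminopimelate is absent, so GixU is active.
With repressor OrvQ bound, *dovM* is not transcribed.
So DovM is not produced.
Required activator IrpU is absent, so *morJ* is not transcribed.
→ *morJ* is OFF.
Autoinducer-2 is absent, so MorH is inactive.
Glyoxylate is absent, so NerZ is active.
Required activator MorH is absent, so *lutS* is not transcribed.
→ *lutS* is OFF.
2 of the 5 genes are transcribed.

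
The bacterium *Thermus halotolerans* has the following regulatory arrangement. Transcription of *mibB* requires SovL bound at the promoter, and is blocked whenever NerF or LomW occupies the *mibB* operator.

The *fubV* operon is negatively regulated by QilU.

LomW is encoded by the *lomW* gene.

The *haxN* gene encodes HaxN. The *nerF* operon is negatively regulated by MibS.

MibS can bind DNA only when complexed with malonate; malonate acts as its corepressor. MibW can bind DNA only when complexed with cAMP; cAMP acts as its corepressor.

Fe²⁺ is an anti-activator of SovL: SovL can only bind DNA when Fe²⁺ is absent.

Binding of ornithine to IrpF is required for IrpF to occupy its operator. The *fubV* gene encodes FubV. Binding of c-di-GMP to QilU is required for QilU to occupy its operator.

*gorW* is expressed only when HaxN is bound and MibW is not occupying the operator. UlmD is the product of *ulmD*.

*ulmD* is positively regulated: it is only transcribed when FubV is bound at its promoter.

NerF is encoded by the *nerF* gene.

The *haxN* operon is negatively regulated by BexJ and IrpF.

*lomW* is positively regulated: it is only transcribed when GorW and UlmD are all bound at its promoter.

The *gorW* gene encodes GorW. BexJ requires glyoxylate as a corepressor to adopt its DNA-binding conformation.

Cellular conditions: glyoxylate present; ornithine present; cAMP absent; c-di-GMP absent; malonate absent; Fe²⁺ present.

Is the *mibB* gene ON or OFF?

OFF

Malonate is absent, so MibS is inactive.
With no repressor bound, *nerF* is transcribed.
So NerF is produced and active.
Glyoxylate is present, so BexJ is active.
Ornithine is present, so IrpF is active.
With repressor BexJ bound, *haxN* is not transcribed.
So HaxN is not produced.
cAMP is absent, so MibW is inactive.
Required activator HaxN is absent, so *gorW* is not transcribed.
So GorW is not produced.
c-di-GMP is absent, so QilU is inactive.
With no repressor bound, *fubV* is transcribed.
So FubV is produced and active.
No repressor is bound and FubV is active, so *ulmD* is transcribed.
So UlmD is produced and active.
Required activator GorW is absent, so *lomW* is not transcribed.
So LomW is not produced.
Fe²⁺ is present, so SovL is inactive.
With repressor NerF bound, *mibB* is not transcribed.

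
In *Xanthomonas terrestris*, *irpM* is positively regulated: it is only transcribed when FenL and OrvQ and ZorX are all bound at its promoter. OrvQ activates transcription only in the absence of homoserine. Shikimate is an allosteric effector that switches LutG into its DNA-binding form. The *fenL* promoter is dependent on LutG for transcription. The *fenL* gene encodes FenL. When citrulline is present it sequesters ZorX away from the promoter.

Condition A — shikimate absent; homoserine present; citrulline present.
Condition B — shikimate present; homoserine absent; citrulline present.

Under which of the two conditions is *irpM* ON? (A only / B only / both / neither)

Condition A:
Shikimate is absent, so LutG is inactive.
Required activator LutG is absent, so *fenL* is not transcribed.
So FenL is not produced.
Homoserine is present, so OrvQ is inactive.
Citrulline is present, so ZorX is inactive.
Required activator FenL is absent, so *irpM* is not transcribed.
→ *irpM* is OFF in A.
Condition B:
Shikimate is present, so LutG is active.
No repressor is bound and LutG is active, so *fenL* is transcribed.
So FenL is produced and active.
Homoserine is absent, so OrvQ is active.
Citrulline is present, so ZorX is inactive.
Required activator ZorX is absent, so *irpM* is not transcribed.
→ *irpM* is OFF in B.

neither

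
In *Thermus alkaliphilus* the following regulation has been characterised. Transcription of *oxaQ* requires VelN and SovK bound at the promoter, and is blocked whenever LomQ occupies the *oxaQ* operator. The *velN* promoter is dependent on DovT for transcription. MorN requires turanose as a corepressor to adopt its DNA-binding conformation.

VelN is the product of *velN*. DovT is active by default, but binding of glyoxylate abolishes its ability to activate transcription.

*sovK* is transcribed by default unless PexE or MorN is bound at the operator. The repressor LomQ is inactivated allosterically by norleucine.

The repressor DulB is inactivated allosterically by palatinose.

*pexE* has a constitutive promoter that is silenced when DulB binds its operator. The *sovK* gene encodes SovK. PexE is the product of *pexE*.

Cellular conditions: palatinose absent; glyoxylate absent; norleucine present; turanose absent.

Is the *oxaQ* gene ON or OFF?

Glyoxylate is absent, so DovT is active.
No repressor is bound and DovT is active, so *velN* is transcribed.
So VelN is produced and active.
Palatinose is absent, so DulB is active.
With repressor DulB bound, *pexE* is not transcribed.
So PexE is not produced.
Turanose is absent, so MorN is inactive.
With no repressor bound, *sovK* is transcribed.
So SovK is produced and active.
Norleucine is present, so LomQ is inactive.
No repressor is bound and VelN and SovK are active, so *oxaQ* is transcribed.

ON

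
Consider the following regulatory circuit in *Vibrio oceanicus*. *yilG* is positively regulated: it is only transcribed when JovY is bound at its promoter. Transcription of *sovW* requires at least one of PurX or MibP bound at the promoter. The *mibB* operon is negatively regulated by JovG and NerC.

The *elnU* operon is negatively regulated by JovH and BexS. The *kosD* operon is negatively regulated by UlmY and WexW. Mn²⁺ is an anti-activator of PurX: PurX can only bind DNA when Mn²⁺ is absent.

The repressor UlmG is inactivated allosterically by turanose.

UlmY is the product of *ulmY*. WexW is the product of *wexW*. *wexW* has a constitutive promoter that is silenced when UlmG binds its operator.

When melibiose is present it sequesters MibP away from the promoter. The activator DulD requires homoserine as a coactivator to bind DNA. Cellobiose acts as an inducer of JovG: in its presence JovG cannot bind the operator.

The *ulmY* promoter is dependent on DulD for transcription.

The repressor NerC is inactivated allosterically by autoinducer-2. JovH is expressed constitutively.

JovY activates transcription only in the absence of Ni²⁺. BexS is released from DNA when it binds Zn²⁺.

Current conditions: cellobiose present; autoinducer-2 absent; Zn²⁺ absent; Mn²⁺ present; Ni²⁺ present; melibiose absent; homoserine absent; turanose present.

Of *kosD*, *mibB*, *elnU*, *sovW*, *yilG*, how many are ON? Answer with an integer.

Homoserine is absent, so DulD is inactive.
Required activator DulD is absent, so *ulmY* is not transcribed.
So UlmY is not produced.
Turanose is present, so UlmG is inactive.
With no repressor bound, *wexW* is transcribed.
So WexW is produced and active.
With repressor WexW bound, *kosD* is not transcribed.
→ *kosD* is OFF.
Cellobiose is present, so JovG is inactive.
Autoinducer-2 is absent, so NerC is active.
With repressor NerC bound, *mibB* is not transcribed.
→ *mibB* is OFF.
JovH is produced constitutively and is active.
Zn²⁺ is absent, so BexS is active.
With repressor JovH bound, *elnU* is not transcribed.
→ *elnU* is OFF.
Mn²⁺ is present, so PurX is inactive.
Melibiose is absent, so MibP is active.
Activator MibP is present, so *sovW* is transcribed.
→ *sovW* is ON.
Ni²⁺ is present, so JovY is inactive.
Required activator JovY is absent, so *yilG* is not transcribed.
→ *yilG* is OFF.
1 of the 5 genes is transcribed.

1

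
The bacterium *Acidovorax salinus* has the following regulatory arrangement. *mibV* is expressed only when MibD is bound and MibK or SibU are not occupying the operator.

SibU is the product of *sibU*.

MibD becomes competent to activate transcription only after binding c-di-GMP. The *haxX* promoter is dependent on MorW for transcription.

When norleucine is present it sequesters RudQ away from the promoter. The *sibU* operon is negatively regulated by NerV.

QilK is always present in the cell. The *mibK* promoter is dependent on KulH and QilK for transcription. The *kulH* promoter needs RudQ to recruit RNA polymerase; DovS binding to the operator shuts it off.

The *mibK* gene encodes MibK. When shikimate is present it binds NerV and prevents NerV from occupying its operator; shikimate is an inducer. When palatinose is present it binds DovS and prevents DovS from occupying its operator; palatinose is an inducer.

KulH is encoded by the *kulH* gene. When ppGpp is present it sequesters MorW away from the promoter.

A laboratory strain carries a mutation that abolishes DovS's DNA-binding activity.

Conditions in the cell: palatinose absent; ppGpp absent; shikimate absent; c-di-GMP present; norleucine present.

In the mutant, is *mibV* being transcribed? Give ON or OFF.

ON

Norleucine is present, so RudQ is inactive.
DovS is non-functional in this strain, so it has no effect.
Required activator RudQ is absent, so *kulH* is not transcribed.
So KulH is not produced.
QilK is produced constitutively and is active.
Required activator KulH is absent, so *mibK* is not transcribed.
So MibK is not produced.
Shikimate is absent, so NerV is active.
With repressor NerV bound, *sibU* is not transcribed.
So SibU is not produced.
c-di-GMP is present, so MibD is active.
No repressor is bound and MibD is active, so *mibV* is transcribed.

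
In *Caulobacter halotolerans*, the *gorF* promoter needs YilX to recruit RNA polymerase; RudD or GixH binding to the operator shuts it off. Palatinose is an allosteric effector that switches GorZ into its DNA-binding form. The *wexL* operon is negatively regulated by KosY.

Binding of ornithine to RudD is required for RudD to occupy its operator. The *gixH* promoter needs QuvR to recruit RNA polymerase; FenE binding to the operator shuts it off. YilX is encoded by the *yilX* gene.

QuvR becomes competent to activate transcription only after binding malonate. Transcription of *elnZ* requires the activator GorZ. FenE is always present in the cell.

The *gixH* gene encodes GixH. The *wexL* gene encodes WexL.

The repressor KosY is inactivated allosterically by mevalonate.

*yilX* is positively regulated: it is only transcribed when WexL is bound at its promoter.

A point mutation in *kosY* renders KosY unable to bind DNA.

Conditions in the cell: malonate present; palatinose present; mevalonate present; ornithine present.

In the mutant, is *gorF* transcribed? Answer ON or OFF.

Ornithine is present, so RudD is active.
FenE is produced constitutively and is active.
Malonate is present, so QuvR is active.
With repressor FenE bound, *gixH* is not transcribed.
So GixH is not produced.
KosY is non-functional in this strain, so it has no effect.
With no repressor bound, *wexL* is transcribed.
So WexL is produced and active.
No repressor is bound and WexL is active, so *yilX* is transcribed.
So YilX is produced and active.
With repressor RudD bound, *gorF* is not transcribed.

OFF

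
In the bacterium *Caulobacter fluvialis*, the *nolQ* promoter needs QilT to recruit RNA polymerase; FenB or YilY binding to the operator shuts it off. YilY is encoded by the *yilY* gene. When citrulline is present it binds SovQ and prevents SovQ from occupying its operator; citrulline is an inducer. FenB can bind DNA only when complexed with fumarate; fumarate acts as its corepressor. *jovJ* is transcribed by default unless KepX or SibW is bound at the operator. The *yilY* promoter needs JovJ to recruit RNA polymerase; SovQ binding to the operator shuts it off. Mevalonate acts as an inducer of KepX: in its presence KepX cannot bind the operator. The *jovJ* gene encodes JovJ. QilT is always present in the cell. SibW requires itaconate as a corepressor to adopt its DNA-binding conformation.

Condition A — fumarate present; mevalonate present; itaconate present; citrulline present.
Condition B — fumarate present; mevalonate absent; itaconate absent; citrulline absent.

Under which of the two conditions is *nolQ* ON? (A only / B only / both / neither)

neither

Condition A:
QilT is produced constitutively and is active.
Fumarate is present, so FenB is active.
Mevalonate is present, so KepX is inactive.
Itaconate is present, so SibW is active.
With repressor SibW bound, *jovJ* is not transcribed.
So JovJ is not produced.
Citrulline is present, so SovQ is inactive.
Required activator JovJ is absent, so *yilY* is not transcribed.
So YilY is not produced.
With repressor FenB bound, *nolQ* is not transcribed.
→ *nolQ* is OFF in A.
Condition B:
QilT is produced constitutively and is active.
Fumarate is present, so FenB is active.
Mevalonate is absent, so KepX is active.
Itaconate is absent, so SibW is inactive.
With repressor KepX bound, *jovJ* is not transcribed.
So JovJ is not produced.
Citrulline is absent, so SovQ is active.
With repressor SovQ bound, *yilY* is not transcribed.
So YilY is not produced.
With repressor FenB bound, *nolQ* is not transcribed.
→ *nolQ* is OFF in B.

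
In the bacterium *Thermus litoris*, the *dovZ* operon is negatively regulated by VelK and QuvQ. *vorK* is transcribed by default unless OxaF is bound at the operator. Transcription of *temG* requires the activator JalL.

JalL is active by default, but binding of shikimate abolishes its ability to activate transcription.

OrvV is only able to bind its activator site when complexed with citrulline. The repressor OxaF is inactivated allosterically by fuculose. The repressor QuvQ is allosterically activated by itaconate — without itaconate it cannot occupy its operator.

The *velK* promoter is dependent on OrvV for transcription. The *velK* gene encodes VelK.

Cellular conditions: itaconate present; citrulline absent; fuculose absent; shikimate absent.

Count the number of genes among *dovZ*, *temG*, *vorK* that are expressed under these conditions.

1

Citrulline is absent, so OrvV is inactive.
Required activator OrvV is absent, so *velK* is not transcribed.
So VelK is not produced.
Itaconate is present, so QuvQ is active.
With repressor QuvQ bound, *dovZ* is not transcribed.
→ *dovZ* is OFF.
Shikimate is absent, so JalL is active.
No repressor is bound and JalL is active, so *temG* is transcribed.
→ *temG* is ON.
Fuculose is absent, so OxaF is active.
With repressor OxaF bound, *vorK* is not transcribed.
→ *vorK* is OFF.
1 of the 3 genes is transcribed.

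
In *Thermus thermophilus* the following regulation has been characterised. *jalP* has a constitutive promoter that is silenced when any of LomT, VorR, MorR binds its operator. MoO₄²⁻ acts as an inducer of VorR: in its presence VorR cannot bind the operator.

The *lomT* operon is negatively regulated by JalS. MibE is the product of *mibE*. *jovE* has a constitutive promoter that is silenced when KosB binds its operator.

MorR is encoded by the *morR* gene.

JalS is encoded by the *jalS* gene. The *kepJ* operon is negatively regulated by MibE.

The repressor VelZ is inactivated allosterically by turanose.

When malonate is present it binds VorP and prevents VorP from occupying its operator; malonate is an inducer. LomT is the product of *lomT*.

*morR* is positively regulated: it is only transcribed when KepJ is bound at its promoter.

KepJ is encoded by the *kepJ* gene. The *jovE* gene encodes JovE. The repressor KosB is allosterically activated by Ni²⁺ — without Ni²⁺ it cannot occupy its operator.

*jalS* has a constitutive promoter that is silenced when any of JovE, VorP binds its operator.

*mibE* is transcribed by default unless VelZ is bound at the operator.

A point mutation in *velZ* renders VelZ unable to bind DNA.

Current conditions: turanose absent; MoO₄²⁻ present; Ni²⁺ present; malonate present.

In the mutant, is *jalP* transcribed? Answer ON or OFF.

Ni²⁺ is present, so KosB is active.
With repressor KosB bound, *jovE* is not transcribed.
So JovE is not produced.
Malonate is present, so VorP is inactive.
With no repressor bound, *jalS* is transcribed.
So JalS is produced and active.
With repressor JalS bound, *lomT* is not transcribed.
So LomT is not produced.
MoO₄²⁻ is present, so VorR is inactive.
VelZ is non-functional in this strain, so it has no effect.
With no repressor bound, *mibE* is transcribed.
So MibE is produced and active.
With repressor MibE bound, *kepJ* is not transcribed.
So KepJ is not produced.
Required activator KepJ is absent, so *morR* is not transcribed.
So MorR is not produced.
With no repressor bound, *jalP* is transcribed.

ON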